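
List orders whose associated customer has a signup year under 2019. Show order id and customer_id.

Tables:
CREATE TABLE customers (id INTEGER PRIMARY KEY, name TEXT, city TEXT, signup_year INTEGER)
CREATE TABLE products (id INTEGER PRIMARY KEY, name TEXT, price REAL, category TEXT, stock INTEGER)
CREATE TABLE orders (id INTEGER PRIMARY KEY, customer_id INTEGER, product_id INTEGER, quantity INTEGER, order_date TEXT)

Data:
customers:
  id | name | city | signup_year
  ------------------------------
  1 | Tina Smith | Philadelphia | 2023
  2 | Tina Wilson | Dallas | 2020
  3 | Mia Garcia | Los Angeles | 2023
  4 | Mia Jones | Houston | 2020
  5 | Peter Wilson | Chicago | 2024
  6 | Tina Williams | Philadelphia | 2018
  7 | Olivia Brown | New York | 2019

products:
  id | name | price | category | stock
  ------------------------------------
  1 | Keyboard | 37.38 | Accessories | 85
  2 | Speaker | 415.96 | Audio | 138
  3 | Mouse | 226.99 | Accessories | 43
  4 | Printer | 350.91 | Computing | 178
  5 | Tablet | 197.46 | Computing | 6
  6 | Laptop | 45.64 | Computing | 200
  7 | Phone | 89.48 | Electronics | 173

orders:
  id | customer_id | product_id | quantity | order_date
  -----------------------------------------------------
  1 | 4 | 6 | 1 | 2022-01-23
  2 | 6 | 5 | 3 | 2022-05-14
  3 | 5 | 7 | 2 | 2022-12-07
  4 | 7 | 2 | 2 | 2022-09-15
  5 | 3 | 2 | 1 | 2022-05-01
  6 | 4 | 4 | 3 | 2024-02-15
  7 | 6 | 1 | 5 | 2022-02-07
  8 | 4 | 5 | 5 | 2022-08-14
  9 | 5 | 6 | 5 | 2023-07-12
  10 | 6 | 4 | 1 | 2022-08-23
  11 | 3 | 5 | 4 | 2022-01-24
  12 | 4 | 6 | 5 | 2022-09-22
SELECT id, customer_id FROM orders WHERE customer_id IN (SELECT id FROM customers WHERE signup_year < 2019)

Execution result:
id | customer_id
2 | 6
7 | 6
10 | 6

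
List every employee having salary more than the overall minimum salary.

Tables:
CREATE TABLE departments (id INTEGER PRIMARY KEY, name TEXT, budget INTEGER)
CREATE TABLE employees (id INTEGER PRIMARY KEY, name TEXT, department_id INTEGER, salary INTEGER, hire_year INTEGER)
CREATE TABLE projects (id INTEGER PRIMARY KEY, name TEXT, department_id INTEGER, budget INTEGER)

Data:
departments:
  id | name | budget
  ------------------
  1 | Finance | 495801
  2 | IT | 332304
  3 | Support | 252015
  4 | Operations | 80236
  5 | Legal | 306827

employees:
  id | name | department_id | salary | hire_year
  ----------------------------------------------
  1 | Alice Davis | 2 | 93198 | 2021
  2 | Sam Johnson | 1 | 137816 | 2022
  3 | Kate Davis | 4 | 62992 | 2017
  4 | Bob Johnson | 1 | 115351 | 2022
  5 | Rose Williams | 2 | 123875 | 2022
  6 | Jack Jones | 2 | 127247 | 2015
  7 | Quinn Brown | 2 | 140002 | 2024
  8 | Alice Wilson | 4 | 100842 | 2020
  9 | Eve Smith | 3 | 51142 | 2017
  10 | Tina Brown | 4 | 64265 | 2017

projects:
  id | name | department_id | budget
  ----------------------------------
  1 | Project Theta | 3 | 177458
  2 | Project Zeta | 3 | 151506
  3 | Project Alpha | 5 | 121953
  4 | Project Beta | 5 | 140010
SELECT name, salary FROM employees WHERE salary > (SELECT MIN(salary) FROM employees)

Execution result:
name | salary
Alice Davis | 93198
Sam Johnson | 137816
Kate Davis | 62992
Bob Johnson | 115351
Rose Williams | 123875
Jack Jones | 127247
Quinn Brown | 140002
Alice Wilson | 100842
Tina Brown | 64265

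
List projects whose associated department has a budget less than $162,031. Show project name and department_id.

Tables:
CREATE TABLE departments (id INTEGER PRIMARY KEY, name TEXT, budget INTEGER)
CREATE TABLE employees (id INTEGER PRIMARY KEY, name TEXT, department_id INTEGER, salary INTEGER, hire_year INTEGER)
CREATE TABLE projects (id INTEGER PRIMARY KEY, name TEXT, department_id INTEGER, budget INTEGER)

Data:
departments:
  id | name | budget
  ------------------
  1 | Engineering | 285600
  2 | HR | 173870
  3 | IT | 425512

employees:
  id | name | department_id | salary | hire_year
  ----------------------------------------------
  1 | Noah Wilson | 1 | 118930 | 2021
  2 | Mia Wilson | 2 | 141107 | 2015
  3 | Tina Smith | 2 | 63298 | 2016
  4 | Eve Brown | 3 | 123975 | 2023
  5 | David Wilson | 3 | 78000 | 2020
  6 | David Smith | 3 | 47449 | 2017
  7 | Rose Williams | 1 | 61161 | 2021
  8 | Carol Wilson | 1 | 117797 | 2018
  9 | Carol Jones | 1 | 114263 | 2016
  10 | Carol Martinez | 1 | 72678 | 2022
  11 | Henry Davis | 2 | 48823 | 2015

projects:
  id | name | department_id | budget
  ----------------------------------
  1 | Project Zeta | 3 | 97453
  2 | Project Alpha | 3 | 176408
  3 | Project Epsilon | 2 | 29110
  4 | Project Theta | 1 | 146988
SELECT name, department_id FROM projects WHERE department_id IN (SELECT id FROM departments WHERE budget < 162031)

Execution result:
(no rows)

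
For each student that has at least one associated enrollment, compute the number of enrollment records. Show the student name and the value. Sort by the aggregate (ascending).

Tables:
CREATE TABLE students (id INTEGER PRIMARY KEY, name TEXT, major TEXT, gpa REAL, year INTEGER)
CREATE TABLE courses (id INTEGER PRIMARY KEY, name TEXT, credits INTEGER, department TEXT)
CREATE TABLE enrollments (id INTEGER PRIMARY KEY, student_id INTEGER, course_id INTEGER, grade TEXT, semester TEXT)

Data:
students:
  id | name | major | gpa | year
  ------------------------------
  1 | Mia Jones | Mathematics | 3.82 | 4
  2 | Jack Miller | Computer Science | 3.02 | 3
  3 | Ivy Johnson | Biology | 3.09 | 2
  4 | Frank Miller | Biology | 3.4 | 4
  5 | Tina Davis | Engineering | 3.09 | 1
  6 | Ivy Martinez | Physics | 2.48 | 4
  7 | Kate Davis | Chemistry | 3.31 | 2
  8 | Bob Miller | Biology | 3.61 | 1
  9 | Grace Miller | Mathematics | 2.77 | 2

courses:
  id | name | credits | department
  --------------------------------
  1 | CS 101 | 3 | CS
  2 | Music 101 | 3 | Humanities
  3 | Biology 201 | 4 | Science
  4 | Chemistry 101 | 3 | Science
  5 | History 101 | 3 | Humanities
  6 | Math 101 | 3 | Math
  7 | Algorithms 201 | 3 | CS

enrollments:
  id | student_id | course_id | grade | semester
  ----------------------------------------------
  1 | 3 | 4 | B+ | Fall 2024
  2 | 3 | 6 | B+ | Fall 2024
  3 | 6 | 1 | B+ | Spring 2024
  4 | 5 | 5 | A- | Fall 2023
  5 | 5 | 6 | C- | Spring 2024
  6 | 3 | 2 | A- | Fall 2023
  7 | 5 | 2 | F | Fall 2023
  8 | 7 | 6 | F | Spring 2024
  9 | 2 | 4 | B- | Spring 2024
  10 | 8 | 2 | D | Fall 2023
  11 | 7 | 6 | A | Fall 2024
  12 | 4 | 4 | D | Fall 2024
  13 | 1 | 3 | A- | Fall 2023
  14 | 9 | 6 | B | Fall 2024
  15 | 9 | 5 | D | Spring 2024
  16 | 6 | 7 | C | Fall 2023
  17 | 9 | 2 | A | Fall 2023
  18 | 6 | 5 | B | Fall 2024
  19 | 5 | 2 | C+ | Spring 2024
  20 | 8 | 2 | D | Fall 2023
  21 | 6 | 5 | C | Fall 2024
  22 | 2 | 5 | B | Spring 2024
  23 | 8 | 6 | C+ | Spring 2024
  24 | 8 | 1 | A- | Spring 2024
SELECT p.name, COUNT(*) AS n FROM enrollments c JOIN students p ON c.student_id = p.id GROUP BY p.id, p.name ORDER BY n ASC

Execution result:
name | n
Mia Jones | 1
Frank Miller | 1
Jack Miller | 2
Kate Davis | 2
Ivy Johnson | 3
Grace Miller | 3
Tina Davis | 4
Ivy Martinez | 4
Bob Miller | 4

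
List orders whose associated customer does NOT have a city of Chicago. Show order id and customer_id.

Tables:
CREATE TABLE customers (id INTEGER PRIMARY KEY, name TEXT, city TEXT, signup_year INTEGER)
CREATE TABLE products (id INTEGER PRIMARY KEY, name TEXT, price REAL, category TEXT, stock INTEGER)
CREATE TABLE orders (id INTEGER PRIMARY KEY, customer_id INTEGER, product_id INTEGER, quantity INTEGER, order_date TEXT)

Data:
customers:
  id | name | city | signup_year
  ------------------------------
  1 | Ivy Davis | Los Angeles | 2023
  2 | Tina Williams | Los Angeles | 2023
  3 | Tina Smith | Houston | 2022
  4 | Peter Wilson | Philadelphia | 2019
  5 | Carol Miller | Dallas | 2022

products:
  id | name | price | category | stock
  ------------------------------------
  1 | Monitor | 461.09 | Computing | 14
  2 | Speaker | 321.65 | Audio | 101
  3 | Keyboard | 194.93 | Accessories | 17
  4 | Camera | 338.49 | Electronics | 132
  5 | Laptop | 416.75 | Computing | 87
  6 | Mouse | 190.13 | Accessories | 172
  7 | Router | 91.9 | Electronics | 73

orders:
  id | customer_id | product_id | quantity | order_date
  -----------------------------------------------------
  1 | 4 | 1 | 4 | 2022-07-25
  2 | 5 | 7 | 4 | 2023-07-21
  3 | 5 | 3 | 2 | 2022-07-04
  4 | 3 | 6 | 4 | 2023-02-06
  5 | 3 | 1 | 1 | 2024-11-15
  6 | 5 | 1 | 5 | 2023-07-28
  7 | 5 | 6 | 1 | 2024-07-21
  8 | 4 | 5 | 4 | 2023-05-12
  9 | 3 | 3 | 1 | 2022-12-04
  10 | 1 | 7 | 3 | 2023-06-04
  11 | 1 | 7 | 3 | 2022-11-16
SELECT id, customer_id FROM orders WHERE customer_id NOT IN (SELECT id FROM customers WHERE city = 'Chicago')

Execution result:
id | customer_id
1 | 4
2 | 5
3 | 5
4 | 3
5 | 3
6 | 5
7 | 5
8 | 4
9 | 3
10 | 1
11 | 1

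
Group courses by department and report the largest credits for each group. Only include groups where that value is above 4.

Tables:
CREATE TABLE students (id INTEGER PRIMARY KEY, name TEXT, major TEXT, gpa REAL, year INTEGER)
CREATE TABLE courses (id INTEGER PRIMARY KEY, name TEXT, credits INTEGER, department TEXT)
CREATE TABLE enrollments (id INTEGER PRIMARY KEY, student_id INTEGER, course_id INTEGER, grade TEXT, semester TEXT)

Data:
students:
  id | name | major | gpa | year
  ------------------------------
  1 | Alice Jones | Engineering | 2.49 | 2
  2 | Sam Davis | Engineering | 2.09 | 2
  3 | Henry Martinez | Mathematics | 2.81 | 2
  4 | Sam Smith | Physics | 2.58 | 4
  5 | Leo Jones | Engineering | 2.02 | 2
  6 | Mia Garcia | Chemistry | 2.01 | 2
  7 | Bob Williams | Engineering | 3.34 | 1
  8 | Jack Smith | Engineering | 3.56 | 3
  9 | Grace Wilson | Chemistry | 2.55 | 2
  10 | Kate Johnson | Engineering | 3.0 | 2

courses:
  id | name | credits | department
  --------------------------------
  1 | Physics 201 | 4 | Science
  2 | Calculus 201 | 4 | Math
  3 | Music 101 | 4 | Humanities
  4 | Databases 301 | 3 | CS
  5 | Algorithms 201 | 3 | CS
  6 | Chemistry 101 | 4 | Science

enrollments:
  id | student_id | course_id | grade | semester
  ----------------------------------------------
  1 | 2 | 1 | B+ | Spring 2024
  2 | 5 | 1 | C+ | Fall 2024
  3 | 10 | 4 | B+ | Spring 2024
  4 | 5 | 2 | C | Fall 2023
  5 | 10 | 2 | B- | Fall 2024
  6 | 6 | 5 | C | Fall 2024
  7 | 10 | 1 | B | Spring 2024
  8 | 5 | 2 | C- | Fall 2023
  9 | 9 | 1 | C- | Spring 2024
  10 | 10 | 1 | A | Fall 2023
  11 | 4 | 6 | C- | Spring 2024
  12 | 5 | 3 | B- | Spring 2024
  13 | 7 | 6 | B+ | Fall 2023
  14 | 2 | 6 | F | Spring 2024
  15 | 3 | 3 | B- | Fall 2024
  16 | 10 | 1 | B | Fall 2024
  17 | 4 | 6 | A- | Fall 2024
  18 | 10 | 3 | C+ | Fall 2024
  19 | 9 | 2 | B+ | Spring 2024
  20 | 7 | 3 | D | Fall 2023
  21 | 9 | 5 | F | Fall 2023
SELECT department, MAX(credits) AS max_credits FROM courses GROUP BY department HAVING MAX(credits) > 4

Execution result:
(no rows)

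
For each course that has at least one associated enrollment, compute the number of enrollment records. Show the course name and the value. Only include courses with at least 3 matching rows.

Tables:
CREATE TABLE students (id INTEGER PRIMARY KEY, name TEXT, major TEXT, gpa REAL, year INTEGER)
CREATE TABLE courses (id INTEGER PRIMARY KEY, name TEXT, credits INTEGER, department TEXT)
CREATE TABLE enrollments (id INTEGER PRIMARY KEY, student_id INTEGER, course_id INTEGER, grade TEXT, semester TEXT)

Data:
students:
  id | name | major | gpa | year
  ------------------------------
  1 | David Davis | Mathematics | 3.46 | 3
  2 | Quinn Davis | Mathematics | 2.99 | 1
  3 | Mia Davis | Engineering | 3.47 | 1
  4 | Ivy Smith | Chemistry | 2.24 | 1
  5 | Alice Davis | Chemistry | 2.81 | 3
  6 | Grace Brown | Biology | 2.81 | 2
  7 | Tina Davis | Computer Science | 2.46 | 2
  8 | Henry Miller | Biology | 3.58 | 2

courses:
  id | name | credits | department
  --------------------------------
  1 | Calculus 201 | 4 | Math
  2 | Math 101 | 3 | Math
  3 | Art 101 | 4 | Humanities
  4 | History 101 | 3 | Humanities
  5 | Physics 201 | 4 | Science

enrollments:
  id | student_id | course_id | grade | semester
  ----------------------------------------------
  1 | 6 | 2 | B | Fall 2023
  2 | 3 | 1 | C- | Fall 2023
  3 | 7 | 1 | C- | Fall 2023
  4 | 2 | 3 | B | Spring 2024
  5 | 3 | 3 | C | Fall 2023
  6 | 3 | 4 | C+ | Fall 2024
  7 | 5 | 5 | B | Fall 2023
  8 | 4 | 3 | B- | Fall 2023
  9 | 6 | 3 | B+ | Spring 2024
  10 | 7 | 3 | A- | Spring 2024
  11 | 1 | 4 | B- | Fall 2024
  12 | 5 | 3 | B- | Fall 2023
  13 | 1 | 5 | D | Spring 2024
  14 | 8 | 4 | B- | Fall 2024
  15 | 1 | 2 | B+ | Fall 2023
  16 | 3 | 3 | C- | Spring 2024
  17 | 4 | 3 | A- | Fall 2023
SELECT p.name, COUNT(*) AS n FROM enrollments c JOIN courses p ON c.course_id = p.id GROUP BY p.id, p.name HAVING COUNT(*) >= 3

Execution result:
name | n
Art 101 | 8
History 101 | 3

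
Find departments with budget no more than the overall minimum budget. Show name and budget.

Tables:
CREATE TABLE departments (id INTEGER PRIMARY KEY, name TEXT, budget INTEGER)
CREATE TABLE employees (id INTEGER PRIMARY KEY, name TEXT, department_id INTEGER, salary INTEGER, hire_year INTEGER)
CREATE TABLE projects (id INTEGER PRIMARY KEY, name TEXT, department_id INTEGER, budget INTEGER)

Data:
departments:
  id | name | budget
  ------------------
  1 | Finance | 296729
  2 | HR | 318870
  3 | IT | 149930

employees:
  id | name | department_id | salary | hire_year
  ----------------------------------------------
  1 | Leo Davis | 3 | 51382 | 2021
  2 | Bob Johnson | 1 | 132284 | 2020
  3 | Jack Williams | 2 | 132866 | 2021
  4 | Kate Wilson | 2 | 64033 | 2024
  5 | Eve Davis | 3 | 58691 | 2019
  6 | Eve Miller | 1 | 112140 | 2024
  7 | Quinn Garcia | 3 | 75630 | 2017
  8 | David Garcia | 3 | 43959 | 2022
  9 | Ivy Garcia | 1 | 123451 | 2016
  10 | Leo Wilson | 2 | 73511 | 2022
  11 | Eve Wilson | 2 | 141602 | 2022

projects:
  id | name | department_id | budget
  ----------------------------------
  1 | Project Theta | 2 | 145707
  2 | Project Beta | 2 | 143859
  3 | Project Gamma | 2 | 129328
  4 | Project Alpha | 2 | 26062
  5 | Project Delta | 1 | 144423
SELECT name, budget FROM departments WHERE budget <= (SELECT MIN(budget) FROM departments)

Execution result:
name | budget
IT | 149930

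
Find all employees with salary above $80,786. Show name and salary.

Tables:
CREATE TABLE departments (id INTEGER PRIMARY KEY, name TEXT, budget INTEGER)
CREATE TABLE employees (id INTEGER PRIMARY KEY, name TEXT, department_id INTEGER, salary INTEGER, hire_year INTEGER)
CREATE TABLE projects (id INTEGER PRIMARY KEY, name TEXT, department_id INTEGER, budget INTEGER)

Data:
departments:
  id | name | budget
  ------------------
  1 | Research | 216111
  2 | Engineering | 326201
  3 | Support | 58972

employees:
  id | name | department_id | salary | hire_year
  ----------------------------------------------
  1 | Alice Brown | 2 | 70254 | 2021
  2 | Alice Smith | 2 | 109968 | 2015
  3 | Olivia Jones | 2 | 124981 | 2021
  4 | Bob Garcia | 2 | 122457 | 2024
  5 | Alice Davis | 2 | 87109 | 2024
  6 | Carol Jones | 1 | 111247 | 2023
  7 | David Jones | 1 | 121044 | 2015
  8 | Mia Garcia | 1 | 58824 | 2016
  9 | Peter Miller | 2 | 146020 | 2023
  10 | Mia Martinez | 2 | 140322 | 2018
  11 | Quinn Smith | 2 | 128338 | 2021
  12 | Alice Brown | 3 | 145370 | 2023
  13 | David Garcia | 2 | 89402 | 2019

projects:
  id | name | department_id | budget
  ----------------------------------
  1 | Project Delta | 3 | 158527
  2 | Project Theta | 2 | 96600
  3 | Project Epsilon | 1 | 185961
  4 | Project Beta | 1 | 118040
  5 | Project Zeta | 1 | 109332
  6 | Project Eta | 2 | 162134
SELECT name, salary FROM employees WHERE salary > 80786

Execution result:
name | salary
Alice Smith | 109968
Olivia Jones | 124981
Bob Garcia | 122457
Alice Davis | 87109
Carol Jones | 111247
David Jones | 121044
Peter Miller | 146020
Mia Martinez | 140322
Quinn Smith | 128338
Alice Brown | 145370
David Garcia | 89402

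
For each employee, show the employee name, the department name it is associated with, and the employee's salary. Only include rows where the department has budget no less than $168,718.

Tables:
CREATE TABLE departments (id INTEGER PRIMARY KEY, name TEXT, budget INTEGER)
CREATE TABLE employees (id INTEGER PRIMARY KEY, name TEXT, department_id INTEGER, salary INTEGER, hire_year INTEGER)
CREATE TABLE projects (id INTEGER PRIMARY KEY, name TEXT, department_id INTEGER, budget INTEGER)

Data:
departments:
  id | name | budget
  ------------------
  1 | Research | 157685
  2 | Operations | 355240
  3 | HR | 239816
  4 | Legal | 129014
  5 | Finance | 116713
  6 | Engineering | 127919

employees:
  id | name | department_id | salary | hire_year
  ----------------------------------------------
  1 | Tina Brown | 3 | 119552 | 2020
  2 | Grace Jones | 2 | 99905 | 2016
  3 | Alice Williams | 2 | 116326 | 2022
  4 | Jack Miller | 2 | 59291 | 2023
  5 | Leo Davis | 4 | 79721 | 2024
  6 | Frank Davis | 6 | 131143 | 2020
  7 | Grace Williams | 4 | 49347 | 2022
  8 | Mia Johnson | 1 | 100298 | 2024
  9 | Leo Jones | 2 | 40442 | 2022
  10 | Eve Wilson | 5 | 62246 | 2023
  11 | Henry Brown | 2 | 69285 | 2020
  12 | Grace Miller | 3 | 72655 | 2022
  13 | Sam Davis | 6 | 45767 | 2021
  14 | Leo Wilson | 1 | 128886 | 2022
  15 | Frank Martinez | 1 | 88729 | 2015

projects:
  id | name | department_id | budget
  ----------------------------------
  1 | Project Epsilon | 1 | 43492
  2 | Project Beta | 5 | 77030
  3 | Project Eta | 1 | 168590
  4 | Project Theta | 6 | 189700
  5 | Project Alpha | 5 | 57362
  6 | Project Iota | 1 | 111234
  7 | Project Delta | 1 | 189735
SELECT c.name, p.name AS department, c.salary FROM employees c JOIN departments p ON c.department_id = p.id WHERE p.budget >= 168718

Execution result:
name | department | salary
Tina Brown | HR | 119552
Grace Jones | Operations | 99905
Alice Williams | Operations | 116326
Jack Miller | Operations | 59291
Leo Jones | Operations | 40442
Henry Brown | Operations | 69285
Grace Miller | HR | 72655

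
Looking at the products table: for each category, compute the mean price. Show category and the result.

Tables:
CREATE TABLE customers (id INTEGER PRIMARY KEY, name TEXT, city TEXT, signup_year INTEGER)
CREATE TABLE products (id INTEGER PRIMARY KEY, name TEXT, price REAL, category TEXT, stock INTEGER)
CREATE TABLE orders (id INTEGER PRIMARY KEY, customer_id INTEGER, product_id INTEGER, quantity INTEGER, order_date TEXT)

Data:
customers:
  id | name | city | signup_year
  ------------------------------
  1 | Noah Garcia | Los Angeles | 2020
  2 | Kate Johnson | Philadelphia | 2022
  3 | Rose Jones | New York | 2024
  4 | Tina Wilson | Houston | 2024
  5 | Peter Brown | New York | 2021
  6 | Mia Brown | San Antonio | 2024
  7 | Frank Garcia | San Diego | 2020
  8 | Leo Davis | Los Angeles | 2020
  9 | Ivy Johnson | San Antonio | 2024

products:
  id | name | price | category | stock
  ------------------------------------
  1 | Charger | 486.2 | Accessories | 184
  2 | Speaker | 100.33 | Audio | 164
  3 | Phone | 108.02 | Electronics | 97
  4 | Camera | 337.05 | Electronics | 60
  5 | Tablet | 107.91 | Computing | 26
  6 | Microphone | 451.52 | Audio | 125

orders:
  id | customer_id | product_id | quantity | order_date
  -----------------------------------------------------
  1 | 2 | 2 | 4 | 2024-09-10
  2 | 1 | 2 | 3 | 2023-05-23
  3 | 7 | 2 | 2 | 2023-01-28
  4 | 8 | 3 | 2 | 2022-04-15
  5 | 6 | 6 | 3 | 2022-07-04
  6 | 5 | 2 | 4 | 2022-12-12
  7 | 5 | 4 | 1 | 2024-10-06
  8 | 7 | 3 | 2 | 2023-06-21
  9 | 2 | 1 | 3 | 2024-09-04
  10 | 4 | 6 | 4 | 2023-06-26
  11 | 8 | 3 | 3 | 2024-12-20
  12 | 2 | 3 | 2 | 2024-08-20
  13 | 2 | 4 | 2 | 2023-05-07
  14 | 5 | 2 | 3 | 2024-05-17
SELECT category, AVG(price) AS avg_price FROM products GROUP BY category

Execution result:
category | avg_price
Accessories | 486.20
Audio | 275.93
Computing | 107.91
Electronics | 222.54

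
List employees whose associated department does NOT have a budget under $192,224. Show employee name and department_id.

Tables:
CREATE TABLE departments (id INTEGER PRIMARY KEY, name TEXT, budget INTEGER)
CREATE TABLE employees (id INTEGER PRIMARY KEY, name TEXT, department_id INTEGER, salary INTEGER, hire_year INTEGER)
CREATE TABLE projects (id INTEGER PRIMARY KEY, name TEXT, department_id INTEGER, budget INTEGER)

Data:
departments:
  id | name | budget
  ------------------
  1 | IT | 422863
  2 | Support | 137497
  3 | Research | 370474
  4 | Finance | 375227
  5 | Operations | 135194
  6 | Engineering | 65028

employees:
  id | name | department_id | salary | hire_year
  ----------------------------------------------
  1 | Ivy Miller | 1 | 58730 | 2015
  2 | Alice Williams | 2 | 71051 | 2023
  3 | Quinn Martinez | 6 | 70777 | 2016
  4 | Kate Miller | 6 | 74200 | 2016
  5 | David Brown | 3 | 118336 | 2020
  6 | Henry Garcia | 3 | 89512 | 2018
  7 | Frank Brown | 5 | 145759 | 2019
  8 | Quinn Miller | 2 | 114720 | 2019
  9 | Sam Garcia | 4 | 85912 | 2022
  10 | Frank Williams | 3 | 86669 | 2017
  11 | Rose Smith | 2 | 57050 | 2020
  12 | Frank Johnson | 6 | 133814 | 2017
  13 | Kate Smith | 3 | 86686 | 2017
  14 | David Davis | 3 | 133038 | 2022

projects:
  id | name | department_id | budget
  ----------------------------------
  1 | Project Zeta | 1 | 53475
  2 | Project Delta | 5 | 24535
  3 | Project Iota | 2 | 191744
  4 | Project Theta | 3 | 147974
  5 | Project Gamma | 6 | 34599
SELECT name, department_id FROM employees WHERE department_id NOT IN (SELECT id FROM departments WHERE budget < 192224)

Execution result:
name | department_id
Ivy Miller | 1
David Brown | 3
Henry Garcia | 3
Sam Garcia | 4
Frank Williams | 3
Kate Smith | 3
David Davis | 3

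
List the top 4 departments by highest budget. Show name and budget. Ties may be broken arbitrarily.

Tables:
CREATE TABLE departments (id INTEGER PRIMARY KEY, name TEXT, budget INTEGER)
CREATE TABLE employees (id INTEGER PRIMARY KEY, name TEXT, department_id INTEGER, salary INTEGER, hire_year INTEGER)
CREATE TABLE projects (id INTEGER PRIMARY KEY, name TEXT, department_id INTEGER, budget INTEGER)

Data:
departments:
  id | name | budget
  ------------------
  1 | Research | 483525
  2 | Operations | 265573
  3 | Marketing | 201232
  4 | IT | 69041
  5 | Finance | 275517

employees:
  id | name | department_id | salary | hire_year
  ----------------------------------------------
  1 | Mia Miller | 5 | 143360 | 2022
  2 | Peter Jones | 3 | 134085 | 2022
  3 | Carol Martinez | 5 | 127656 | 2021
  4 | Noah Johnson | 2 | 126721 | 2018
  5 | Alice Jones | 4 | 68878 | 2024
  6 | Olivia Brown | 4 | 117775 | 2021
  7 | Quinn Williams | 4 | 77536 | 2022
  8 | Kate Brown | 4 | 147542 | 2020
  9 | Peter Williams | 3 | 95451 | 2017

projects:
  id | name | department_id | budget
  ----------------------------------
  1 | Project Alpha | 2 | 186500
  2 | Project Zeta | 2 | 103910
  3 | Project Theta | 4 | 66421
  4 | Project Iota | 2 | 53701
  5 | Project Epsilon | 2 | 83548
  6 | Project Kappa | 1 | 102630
SELECT name, budget FROM departments ORDER BY budget DESC LIMIT 4

Execution result:
name | budget
Research | 483525
Finance | 275517
Operations | 265573
Marketing | 201232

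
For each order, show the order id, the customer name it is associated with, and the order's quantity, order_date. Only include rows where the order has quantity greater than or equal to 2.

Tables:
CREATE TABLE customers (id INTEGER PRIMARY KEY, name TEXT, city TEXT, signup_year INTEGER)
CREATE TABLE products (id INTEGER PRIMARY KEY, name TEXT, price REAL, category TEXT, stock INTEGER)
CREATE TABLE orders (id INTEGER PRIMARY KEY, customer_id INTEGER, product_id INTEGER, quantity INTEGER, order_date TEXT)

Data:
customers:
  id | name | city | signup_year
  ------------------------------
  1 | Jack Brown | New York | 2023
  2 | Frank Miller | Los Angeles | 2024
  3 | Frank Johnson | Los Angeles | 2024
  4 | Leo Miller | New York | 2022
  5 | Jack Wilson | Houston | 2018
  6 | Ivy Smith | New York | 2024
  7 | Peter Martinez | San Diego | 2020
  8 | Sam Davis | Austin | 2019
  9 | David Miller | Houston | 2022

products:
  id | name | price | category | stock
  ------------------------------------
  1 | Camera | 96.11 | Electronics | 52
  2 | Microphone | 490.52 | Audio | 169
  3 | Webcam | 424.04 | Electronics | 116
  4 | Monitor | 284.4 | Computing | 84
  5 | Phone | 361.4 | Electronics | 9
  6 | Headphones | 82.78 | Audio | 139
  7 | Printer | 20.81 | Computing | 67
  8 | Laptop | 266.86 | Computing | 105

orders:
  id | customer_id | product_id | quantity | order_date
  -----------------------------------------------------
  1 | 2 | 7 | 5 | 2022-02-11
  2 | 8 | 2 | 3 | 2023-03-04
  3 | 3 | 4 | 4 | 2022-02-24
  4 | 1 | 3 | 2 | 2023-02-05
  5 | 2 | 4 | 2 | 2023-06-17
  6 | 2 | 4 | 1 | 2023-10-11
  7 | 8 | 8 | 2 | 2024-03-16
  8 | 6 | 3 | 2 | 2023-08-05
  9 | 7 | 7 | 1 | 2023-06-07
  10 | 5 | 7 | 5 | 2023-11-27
SELECT c.id, p.name AS customer, c.quantity, c.order_date FROM orders c JOIN customers p ON c.customer_id = p.id WHERE c.quantity >= 2

Execution result:
id | customer | quantity | order_date
1 | Frank Miller | 5 | 2022-02-11
2 | Sam Davis | 3 | 2023-03-04
3 | Frank Johnson | 4 | 2022-02-24
4 | Jack Brown | 2 | 2023-02-05
5 | Frank Miller | 2 | 2023-06-17
7 | Sam Davis | 2 | 2024-03-16
8 | Ivy Smith | 2 | 2023-08-05
10 | Jack Wilson | 5 | 2023-11-27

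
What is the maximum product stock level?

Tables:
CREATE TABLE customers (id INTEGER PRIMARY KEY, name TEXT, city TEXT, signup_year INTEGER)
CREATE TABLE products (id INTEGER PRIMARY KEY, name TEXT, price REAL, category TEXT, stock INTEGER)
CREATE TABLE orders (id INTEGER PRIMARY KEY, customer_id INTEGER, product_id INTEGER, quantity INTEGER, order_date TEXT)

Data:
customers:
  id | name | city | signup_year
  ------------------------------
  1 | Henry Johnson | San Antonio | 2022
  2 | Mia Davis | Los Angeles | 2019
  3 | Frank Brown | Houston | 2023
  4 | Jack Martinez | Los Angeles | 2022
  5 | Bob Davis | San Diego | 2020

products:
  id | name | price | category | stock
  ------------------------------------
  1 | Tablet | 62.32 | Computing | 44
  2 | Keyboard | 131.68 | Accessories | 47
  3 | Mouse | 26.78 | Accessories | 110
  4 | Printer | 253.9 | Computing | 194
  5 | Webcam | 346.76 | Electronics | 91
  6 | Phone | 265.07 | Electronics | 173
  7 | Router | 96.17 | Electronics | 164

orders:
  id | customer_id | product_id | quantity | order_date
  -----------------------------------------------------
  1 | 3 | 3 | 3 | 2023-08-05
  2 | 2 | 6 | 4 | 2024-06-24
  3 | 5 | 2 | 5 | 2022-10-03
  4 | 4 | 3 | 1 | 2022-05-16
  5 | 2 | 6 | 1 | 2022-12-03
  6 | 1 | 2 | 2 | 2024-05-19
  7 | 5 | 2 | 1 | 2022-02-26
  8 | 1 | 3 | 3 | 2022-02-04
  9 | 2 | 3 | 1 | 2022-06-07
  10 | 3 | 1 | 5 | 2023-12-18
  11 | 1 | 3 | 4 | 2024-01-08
SELECT MAX(stock) FROM products

Execution result:
194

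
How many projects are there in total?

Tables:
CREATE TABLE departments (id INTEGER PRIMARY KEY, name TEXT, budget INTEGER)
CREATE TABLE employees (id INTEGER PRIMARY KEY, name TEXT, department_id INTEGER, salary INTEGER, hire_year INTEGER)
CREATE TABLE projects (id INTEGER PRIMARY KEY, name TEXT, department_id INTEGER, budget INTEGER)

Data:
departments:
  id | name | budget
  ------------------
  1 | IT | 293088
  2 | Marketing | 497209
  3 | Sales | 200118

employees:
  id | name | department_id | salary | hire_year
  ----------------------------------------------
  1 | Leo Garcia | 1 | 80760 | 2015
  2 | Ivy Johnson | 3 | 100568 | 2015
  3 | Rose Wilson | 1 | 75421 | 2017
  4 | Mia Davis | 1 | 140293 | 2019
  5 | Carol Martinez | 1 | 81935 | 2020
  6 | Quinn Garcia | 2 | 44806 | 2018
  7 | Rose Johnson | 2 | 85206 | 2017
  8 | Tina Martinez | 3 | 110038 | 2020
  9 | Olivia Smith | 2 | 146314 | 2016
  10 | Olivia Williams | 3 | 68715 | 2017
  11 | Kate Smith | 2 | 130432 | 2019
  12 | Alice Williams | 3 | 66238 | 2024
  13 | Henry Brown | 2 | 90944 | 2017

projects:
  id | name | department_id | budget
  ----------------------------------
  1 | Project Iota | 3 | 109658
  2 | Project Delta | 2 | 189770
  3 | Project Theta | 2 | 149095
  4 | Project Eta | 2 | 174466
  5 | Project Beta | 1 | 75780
SELECT COUNT(*) FROM projects

Execution result:
5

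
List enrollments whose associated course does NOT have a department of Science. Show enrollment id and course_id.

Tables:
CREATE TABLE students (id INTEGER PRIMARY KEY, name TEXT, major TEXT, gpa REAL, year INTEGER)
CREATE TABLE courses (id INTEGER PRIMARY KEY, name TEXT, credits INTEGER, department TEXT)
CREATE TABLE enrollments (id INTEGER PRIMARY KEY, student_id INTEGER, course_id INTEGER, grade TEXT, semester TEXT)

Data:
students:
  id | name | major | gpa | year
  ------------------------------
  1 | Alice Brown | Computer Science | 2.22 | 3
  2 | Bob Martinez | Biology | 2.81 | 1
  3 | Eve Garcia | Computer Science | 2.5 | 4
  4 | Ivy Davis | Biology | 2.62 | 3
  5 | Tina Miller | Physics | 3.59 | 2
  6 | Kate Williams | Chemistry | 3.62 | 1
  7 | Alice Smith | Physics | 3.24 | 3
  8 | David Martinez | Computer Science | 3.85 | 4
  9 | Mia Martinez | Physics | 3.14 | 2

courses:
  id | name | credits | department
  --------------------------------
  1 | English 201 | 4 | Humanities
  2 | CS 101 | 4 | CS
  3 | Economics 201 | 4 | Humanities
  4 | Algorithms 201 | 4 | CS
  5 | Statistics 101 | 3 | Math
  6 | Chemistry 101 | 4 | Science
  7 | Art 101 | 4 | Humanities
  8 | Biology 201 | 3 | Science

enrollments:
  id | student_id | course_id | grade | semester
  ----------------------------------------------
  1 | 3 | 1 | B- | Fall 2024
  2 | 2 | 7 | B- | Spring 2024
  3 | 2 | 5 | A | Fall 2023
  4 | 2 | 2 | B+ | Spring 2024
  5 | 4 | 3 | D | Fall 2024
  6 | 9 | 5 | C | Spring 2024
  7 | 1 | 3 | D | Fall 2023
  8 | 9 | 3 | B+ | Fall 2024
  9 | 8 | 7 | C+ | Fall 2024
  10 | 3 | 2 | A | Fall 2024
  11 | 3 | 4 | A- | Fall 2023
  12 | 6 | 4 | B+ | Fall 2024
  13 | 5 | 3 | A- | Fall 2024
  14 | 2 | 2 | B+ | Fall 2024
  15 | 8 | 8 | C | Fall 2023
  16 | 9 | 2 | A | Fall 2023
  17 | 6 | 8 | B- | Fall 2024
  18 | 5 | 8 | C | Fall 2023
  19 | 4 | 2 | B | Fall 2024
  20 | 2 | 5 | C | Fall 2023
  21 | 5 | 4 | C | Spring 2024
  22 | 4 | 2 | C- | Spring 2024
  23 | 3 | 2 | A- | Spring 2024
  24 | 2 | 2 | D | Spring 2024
SELECT id, course_id FROM enrollments WHERE course_id NOT IN (SELECT id FROM courses WHERE department = 'Science')

Execution result:
id | course_id
1 | 1
2 | 7
3 | 5
4 | 2
5 | 3
6 | 5
7 | 3
8 | 3
9 | 7
10 | 2
11 | 4
12 | 4
13 | 3
14 | 2
16 | 2
19 | 2
20 | 5
21 | 4
22 | 2
23 | 2
24 | 2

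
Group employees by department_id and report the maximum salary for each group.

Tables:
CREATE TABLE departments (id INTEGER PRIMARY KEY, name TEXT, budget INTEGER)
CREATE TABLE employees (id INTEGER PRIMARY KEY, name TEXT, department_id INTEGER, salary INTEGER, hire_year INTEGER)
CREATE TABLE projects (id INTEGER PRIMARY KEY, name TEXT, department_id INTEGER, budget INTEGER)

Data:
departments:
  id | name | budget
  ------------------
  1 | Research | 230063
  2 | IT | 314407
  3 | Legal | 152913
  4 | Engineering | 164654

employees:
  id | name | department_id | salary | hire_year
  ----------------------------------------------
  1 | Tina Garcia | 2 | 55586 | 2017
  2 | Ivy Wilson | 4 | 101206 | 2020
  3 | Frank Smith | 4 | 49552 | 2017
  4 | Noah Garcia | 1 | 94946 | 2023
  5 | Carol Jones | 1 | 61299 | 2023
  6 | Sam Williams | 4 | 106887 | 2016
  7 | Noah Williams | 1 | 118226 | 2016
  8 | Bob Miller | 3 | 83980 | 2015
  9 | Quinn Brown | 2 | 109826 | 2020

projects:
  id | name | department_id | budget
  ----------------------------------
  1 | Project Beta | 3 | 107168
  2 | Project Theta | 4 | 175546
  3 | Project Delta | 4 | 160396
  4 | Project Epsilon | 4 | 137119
SELECT department_id, MAX(salary) AS max_salary FROM employees GROUP BY department_id

Execution result:
department_id | max_salary
1 | 118226
2 | 109826
3 | 83980
4 | 106887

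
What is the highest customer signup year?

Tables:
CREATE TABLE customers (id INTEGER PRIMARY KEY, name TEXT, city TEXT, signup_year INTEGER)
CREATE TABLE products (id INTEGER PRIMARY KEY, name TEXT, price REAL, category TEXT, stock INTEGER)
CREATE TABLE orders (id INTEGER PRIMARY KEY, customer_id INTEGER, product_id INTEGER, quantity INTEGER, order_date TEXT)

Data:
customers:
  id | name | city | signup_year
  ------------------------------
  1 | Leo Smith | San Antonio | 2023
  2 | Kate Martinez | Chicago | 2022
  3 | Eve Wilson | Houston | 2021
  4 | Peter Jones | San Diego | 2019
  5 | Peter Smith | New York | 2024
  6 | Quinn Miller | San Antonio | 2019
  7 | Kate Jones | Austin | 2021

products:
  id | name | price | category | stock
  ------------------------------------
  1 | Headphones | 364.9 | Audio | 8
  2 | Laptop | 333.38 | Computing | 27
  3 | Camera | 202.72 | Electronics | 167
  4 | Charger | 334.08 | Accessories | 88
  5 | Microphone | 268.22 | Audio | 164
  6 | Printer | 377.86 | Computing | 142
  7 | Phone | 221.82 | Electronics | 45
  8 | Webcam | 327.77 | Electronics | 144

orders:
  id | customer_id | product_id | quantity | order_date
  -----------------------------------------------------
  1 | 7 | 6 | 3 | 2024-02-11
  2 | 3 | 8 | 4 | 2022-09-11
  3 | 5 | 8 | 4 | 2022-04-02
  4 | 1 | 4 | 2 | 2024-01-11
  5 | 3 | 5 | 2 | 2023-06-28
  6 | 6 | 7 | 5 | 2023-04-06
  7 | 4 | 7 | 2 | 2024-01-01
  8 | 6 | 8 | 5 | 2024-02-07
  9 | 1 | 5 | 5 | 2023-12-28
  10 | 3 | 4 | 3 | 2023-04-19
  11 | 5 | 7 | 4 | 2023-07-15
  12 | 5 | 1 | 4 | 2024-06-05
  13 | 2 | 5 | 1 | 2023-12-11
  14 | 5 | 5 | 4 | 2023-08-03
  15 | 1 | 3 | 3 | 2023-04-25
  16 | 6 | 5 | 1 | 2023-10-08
SELECT MAX(signup_year) FROM customers

Execution result:
2024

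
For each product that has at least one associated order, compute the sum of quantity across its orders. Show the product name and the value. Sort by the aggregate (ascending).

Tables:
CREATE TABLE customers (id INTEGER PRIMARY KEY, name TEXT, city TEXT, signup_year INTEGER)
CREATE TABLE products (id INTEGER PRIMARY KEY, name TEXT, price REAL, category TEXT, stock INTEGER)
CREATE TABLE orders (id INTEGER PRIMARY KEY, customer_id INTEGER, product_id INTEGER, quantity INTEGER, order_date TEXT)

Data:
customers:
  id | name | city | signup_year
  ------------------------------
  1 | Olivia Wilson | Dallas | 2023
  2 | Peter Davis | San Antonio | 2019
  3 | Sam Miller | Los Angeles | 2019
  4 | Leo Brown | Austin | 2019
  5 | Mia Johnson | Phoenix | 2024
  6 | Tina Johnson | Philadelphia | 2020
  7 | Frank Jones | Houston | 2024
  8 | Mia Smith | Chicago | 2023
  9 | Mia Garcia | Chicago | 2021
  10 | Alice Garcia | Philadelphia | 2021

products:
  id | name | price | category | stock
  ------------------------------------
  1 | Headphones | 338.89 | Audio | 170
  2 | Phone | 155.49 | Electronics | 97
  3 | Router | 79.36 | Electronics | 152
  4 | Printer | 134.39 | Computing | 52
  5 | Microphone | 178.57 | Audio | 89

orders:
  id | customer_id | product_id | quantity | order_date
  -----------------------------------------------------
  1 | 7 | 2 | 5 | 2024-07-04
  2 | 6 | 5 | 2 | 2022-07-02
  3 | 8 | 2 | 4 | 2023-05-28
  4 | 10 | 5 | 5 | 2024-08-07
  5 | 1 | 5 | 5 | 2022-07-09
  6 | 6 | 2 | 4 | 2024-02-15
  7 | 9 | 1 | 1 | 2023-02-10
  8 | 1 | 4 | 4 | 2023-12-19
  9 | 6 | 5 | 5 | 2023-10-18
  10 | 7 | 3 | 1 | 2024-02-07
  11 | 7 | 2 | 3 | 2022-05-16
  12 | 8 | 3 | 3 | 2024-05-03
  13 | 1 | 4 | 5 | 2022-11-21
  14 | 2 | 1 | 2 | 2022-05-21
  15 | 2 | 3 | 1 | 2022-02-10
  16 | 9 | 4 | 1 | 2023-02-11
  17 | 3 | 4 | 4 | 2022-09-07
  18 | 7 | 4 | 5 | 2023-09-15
SELECT p.name, SUM(c.quantity) AS sum_quantity FROM orders c JOIN products p ON c.product_id = p.id GROUP BY p.id, p.name ORDER BY sum_quantity ASC

Execution result:
name | sum_quantity
Headphones | 3
Router | 5
Phone | 16
Microphone | 17
Printer | 19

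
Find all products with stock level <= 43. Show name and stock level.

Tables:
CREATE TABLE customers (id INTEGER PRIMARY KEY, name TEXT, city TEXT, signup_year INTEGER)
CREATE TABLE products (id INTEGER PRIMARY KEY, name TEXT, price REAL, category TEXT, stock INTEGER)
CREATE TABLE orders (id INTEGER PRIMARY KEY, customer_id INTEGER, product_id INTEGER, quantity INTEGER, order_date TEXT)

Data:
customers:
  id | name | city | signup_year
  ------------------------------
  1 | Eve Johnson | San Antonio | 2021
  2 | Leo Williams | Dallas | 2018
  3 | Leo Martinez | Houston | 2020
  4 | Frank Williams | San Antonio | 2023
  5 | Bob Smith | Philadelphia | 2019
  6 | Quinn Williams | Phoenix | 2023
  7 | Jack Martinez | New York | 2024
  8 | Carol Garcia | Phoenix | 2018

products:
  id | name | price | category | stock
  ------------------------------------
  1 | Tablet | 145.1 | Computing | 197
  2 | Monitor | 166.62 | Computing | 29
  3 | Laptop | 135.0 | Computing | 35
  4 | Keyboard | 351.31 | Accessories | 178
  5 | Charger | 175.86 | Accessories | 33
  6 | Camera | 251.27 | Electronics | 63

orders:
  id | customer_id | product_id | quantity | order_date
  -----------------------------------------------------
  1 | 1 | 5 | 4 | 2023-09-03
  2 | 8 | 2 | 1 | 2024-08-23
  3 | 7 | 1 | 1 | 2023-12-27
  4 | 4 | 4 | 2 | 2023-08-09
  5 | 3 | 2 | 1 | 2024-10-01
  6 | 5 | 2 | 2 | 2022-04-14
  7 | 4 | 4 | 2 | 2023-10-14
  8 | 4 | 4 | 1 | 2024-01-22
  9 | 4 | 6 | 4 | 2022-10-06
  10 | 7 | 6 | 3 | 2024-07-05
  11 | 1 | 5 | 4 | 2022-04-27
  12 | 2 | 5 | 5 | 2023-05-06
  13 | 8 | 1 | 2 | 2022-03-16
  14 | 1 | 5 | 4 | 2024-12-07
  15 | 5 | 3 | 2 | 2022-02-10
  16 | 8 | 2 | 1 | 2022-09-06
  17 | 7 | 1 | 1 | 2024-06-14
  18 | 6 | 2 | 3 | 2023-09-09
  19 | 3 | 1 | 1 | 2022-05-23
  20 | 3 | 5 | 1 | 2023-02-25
SELECT name, stock FROM products WHERE stock <= 43

Execution result:
name | stock
Monitor | 29
Laptop | 35
Charger | 33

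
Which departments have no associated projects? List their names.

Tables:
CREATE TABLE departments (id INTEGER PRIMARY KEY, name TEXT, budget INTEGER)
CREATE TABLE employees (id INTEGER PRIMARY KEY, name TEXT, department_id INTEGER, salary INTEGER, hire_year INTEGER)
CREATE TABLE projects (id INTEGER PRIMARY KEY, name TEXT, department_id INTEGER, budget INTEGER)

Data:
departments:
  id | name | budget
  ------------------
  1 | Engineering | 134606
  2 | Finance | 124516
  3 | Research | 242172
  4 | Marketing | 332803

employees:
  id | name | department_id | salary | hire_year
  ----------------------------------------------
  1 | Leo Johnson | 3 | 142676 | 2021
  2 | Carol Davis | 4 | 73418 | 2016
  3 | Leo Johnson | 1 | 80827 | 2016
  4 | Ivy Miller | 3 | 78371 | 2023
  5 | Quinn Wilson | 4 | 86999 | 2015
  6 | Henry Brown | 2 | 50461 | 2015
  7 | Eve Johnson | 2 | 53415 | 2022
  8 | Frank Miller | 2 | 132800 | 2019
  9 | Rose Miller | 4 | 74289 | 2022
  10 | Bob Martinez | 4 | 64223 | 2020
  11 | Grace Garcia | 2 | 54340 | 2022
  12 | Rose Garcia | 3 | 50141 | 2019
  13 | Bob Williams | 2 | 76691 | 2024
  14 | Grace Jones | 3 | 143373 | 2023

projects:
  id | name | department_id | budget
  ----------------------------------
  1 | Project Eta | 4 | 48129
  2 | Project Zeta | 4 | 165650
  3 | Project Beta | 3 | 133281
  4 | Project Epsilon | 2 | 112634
SELECT p.name FROM departments p LEFT JOIN projects c ON c.department_id = p.id WHERE c.id IS NULL

Execution result:
Engineering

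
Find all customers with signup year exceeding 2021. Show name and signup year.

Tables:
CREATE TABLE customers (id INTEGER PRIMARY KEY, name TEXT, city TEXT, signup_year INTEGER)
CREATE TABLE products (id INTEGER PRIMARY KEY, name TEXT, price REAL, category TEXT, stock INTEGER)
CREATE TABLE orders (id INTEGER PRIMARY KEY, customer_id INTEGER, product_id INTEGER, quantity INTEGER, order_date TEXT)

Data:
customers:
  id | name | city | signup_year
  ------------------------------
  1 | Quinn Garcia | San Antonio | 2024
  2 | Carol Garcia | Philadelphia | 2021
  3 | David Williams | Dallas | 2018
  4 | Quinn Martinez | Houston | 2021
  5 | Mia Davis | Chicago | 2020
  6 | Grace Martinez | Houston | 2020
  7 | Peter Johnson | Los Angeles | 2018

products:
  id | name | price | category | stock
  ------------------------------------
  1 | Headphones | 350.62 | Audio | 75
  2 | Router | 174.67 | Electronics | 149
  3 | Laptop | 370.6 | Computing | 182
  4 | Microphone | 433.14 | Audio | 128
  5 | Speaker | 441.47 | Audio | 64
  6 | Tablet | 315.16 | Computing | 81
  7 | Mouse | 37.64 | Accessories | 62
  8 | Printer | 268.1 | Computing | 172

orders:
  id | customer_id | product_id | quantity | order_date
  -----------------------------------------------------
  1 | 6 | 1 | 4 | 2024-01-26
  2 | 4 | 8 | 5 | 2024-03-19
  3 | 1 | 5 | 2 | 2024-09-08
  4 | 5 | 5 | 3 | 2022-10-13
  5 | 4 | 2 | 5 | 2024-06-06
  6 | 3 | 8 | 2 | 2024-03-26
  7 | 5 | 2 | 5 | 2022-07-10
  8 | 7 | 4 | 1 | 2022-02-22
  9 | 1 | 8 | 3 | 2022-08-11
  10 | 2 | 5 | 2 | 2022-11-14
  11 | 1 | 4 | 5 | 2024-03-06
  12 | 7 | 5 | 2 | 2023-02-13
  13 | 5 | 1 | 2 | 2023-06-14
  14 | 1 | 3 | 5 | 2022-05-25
SELECT name, signup_year FROM customers WHERE signup_year > 2021

Execution result:
name | signup_year
Quinn Garcia | 2024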